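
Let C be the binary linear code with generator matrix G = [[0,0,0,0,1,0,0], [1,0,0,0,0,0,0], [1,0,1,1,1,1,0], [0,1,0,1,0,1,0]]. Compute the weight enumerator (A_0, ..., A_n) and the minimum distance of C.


Weight distribution: A_0 = 1, A_1 = 2, A_2 = 2, A_3 = 4, A_4 = 5, A_5 = 2. Minimum distance d = 1.

Enumerate all 2^4 = 16 messages m ∈ F_2^4.
For each, compute codeword c = mG in F_2^7, then tally its weight.
  m = 0000 → c = 0000000, weight = 0.
  m = 1000 → c = 0000100, weight = 1.
  m = 0100 → c = 1000000, weight = 1.
  m = 1100 → c = 1000100, weight = 2.
  m = 0010 → c = 1011110, weight = 5.
  m = 1010 → c = 1011010, weight = 4.
  m = 0110 → c = 0011110, weight = 4.
  m = 1110 → c = 0011010, weight = 3.
  m = 0001 → c = 0101010, weight = 3.
  m = 1001 → c = 0101110, weight = 4.
  m = 0101 → c = 1101010, weight = 4.
  m = 1101 → c = 1101110, weight = 5.
  m = 0011 → c = 1110100, weight = 4.
  m = 1011 → c = 1110000, weight = 3.
  m = 0111 → c = 0110100, weight = 3.
  m = 1111 → c = 0110000, weight = 2.
Tally weights:
  weight 0: 1 codewords.
  weight 1: 2 codewords.
  weight 2: 2 codewords.
  weight 3: 4 codewords.
  weight 4: 5 codewords.
  weight 5: 2 codewords.
Minimum distance d = smallest w > 0 with A_w > 0 = 1.
Sanity: Σ A_w = 16 = 2^4 = 16 ✓.


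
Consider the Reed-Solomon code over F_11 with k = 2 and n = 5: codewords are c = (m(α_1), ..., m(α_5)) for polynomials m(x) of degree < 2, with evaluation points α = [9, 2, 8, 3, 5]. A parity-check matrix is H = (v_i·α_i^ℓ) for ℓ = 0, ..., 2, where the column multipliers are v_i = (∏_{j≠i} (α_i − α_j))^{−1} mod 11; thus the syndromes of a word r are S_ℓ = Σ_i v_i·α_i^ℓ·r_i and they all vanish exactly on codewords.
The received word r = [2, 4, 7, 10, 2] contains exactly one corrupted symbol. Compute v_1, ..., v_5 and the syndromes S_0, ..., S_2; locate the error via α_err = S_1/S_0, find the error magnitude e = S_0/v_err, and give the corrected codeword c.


S = (4, 9, 1), error at position 5, error magnitude e = 2, c = [2, 4, 7, 10, 0].

Step 1: column multipliers v_i = (∏_{j≠i}(α_i − α_j))^{−1} mod 11.
  i = 1 (α = 9): (9−2)(9−8)(9−3)(9−5) = 7·1·6·4 = 168 ≡ 3, so v_1 = 3^{−1} = 4 (mod 11).
  i = 2 (α = 2): (2−9)(2−8)(2−3)(2−5) = (−7)·(−6)·(−1)·(−3) = 126 ≡ 5, so v_2 = 5^{−1} = 9 (mod 11).
  i = 3 (α = 8): (8−9)(8−2)(8−3)(8−5) = (−1)·6·5·3 = −90 ≡ 9, so v_3 = 9^{−1} = 5 (mod 11).
  i = 4 (α = 3): (3−9)(3−2)(3−8)(3−5) = (−6)·1·(−5)·(−2) = −60 ≡ 6, so v_4 = 6^{−1} = 2 (mod 11).
  i = 5 (α = 5): (5−9)(5−2)(5−8)(5−3) = (−4)·3·(−3)·2 = 72 ≡ 6, so v_5 = 6^{−1} = 2 (mod 11).
  v = [4, 9, 5, 2, 2].
Step 2: syndromes of r = [2, 4, 7, 10, 2] (all sums mod 11).
  S_0 = Σ v_i r_i = 4·2 + 9·4 + 5·7 + 2·10 + 2·2 = 103 ≡ 4.
  S_1 = Σ v_i α_i r_i = 4·9·2 + 9·2·4 + 5·8·7 + 2·3·10 + 2·5·2 = 504 ≡ 9.
  α_i^2 mod 11 = [4, 4, 9, 9, 3].
  S_2 = Σ v_i α_i^2 r_i = 4·4·2 + 9·4·4 + 5·9·7 + 2·9·10 + 2·3·2 = 683 ≡ 1.
  S = (4, 9, 1) ≠ 0, so r is not a codeword (an error is present).
Step 3: locate the error. For a single error e at position i, S_ℓ = v_i·e·α_i^ℓ, so α_err = S_1/S_0.
  S_0^{−1} = 4^{−1} = 3 (mod 11), so α_err = 9·3 = 27 ≡ 5 = α_5. Error position i = 5.
  Consistency check: S_2/S_1 = 1·5 = 5 ≡ 5 = α_err ✓ (single-error assumption holds).
Step 4: error magnitude e = S_0/v_5 = S_0·∏_{j≠5}(α_5 − α_j) = 4·6 = 24 ≡ 2 (mod 11).
Step 5: correct position 5: c_5 = r_5 − e = 2 − 2 ≡ 0 (mod 11). Hence c = [2, 4, 7, 10, 0].
  Check: interpolating c through the α_i gives m(x) = 3 + 6·x (degree < 2) with m(α_i) = c_i for every i, so c is indeed a codeword.


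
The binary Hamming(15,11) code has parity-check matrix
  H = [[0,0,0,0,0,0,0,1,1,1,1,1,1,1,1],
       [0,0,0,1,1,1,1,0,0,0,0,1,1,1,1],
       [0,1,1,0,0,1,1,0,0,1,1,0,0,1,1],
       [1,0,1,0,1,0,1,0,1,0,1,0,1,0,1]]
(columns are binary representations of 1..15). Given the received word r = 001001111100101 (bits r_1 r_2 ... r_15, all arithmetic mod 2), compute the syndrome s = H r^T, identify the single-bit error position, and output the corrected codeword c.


s = (1, 0, 1, 1)^T, error position = 11, corrected codeword c = 001001111110101

Compute s = H r^T mod 2 one row at a time:
  s_1 = 1 + 1 + 1 + 0 + 0 + 1 + 0 + 1 = 5 ≡ 1 (mod 2).
  s_2 = 0 + 0 + 1 + 1 + 0 + 1 + 0 + 1 = 4 ≡ 0 (mod 2).
  s_3 = 0 + 1 + 1 + 1 + 1 + 0 + 0 + 1 = 5 ≡ 1 (mod 2).
  s_4 = 0 + 1 + 0 + 1 + 1 + 0 + 1 + 1 = 5 ≡ 1 (mod 2).
s = (1, 0, 1, 1)^T — this equals column 11 of H (binary 1011), so error is at position 11.
Correct: flip bit 11 of r = 001001111100101 to get c = 001001111110101.


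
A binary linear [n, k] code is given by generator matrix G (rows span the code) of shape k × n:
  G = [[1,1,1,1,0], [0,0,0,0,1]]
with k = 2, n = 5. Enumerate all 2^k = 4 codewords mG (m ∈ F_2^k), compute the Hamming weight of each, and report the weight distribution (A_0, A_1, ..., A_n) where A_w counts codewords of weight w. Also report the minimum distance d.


Weight distribution: A_0 = 1, A_1 = 1, A_4 = 1, A_5 = 1. Minimum distance d = 1.

Enumerate all 2^2 = 4 messages m ∈ F_2^2.
For each, compute codeword c = mG in F_2^5, then tally its weight.
  m = 00 → c = 00000, weight = 0.
  m = 10 → c = 11110, weight = 4.
  m = 01 → c = 00001, weight = 1.
  m = 11 → c = 11111, weight = 5.
Tally weights:
  weight 0: 1 codewords.
  weight 1: 1 codewords.
  weight 4: 1 codewords.
  weight 5: 1 codewords.
Minimum distance d = smallest w > 0 with A_w > 0 = 1.
Sanity: Σ A_w = 4 = 2^2 = 4 ✓.


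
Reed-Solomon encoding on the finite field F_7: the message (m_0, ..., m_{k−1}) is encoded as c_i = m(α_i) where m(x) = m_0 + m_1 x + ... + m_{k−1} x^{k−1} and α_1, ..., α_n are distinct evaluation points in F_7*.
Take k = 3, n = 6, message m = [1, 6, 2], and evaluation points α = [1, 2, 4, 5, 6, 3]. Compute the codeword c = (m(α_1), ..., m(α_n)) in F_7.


c = [2, 0, 1, 4, 4, 2]

Message polynomial: m(x) = 1 + 6·x + 2·x^2 (mod 7).
For each evaluation point α_i, compute m(α_i) mod 7:
  α_1 = 1: Horner steps 2 → 1 → 2, so m(1) = 2.
  α_2 = 2: Horner steps 2 → 3 → 0, so m(2) = 0.
  α_3 = 4: Horner steps 2 → 0 → 1, so m(4) = 1.
  α_4 = 5: Horner steps 2 → 2 → 4, so m(5) = 4.
  α_5 = 6: Horner steps 2 → 4 → 4, so m(6) = 4.
  α_6 = 3: Horner steps 2 → 5 → 2, so m(3) = 2.
Codeword c = [2, 0, 1, 4, 4, 2] ∈ F_7^6.


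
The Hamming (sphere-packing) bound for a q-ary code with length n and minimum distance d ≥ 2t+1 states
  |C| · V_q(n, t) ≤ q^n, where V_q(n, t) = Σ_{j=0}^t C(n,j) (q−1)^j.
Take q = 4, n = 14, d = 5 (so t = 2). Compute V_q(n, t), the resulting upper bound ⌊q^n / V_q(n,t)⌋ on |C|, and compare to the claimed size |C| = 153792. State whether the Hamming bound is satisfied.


V_q(n, t) = 862, q^n = 268435456, Hamming bound = 311410, |C| = 153792 ≤ bound (satisfied).

Step 1: Compute V_q(n, t) = Σ_{j=0}^2 C(n, j) (q−1)^j.
  j = 0: C(14,0)·(3)^0 = 1·1 = 1.
  j = 1: C(14,1)·(3)^1 = 14·3 = 42.
  j = 2: C(14,2)·(3)^2 = 91·9 = 819.
  V_q(n, t) = 1 + 42 + 819 = 862.
Step 2: q^n = 4^14 = 268435456.
Step 3: Hamming bound ⌊q^n / V_q(n,t)⌋ = ⌊268435456/862⌋ = 311410.
Step 4: Compare |C| = 153792 to 311410: satisfied.
The claimed |C| lies below the Hamming bound.


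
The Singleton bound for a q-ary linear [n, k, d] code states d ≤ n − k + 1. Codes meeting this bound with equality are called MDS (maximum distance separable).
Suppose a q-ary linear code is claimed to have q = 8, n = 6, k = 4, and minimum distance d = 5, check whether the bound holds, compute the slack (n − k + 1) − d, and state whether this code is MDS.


Singleton RHS = n − k + 1 = 3, slack = -2, bound violated (no such code; not MDS).

Singleton bound: d ≤ n − k + 1.
Here n = 6, k = 4, so n − k + 1 = 3.
Given d = 5, check d ≤ 3: NO.
Slack = (n − k + 1) − d = -2.
The slack is negative: d = 5 exceeds n − k + 1 = 3 by 2, so the Singleton bound is violated and no linear [6, 4, 5]_8 code can exist. In particular it is not MDS (MDS requires d = n − k + 1 exactly).
Description: the claimed parameters are [6, 4, 5]_8; such a code would be impossible (violates the Singleton bound).


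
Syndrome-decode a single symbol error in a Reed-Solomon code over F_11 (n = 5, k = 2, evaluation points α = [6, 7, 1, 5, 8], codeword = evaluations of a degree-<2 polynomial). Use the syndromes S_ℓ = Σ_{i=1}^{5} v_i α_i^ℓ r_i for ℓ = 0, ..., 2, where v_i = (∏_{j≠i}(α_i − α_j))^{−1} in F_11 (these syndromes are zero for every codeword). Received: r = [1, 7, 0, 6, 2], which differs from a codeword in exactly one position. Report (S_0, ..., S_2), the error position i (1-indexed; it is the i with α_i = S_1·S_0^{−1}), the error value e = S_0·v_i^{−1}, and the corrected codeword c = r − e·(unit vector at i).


S = (10, 10, 10), error at position 3, error magnitude e = 7, c = [1, 7, 4, 6, 2].

Step 1: column multipliers v_i = (∏_{j≠i}(α_i − α_j))^{−1} mod 11.
  i = 1 (α = 6): (6−7)(6−1)(6−5)(6−8) = (−1)·5·1·(−2) = 10 ≡ 10, so v_1 = 10^{−1} = 10 (mod 11).
  i = 2 (α = 7): (7−6)(7−1)(7−5)(7−8) = 1·6·2·(−1) = −12 ≡ 10, so v_2 = 10^{−1} = 10 (mod 11).
  i = 3 (α = 1): (1−6)(1−7)(1−5)(1−8) = (−5)·(−6)·(−4)·(−7) = 840 ≡ 4, so v_3 = 4^{−1} = 3 (mod 11).
  i = 4 (α = 5): (5−6)(5−7)(5−1)(5−8) = (−1)·(−2)·4·(−3) = −24 ≡ 9, so v_4 = 9^{−1} = 5 (mod 11).
  i = 5 (α = 8): (8−6)(8−7)(8−1)(8−5) = 2·1·7·3 = 42 ≡ 9, so v_5 = 9^{−1} = 5 (mod 11).
  v = [10, 10, 3, 5, 5].
Step 2: syndromes of r = [1, 7, 0, 6, 2] (all sums mod 11).
  S_0 = Σ v_i r_i = 10·1 + 10·7 + 3·0 + 5·6 + 5·2 = 120 ≡ 10.
  S_1 = Σ v_i α_i r_i = 10·6·1 + 10·7·7 + 3·1·0 + 5·5·6 + 5·8·2 = 780 ≡ 10.
  α_i^2 mod 11 = [3, 5, 1, 3, 9].
  S_2 = Σ v_i α_i^2 r_i = 10·3·1 + 10·5·7 + 3·1·0 + 5·3·6 + 5·9·2 = 560 ≡ 10.
  S = (10, 10, 10) ≠ 0, so r is not a codeword (an error is present).
Step 3: locate the error. For a single error e at position i, S_ℓ = v_i·e·α_i^ℓ, so α_err = S_1/S_0.
  S_0^{−1} = 10^{−1} = 10 (mod 11), so α_err = 10·10 = 100 ≡ 1 = α_3. Error position i = 3.
  Consistency check: S_2/S_1 = 10·10 = 100 ≡ 1 = α_err ✓ (single-error assumption holds).
Step 4: error magnitude e = S_0/v_3 = S_0·∏_{j≠3}(α_3 − α_j) = 10·4 = 40 ≡ 7 (mod 11).
Step 5: correct position 3: c_3 = r_3 − e = 0 − 7 ≡ 4 (mod 11). Hence c = [1, 7, 4, 6, 2].
  Check: interpolating c through the α_i gives m(x) = 9 + 6·x (degree < 2) with m(α_i) = c_i for every i, so c is indeed a codeword.


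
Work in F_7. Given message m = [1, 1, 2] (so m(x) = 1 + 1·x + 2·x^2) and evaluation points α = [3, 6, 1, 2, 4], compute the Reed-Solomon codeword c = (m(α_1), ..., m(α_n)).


c = [1, 2, 4, 4, 2]

Message polynomial: m(x) = 1 + 1·x + 2·x^2 (mod 7).
For each evaluation point α_i, compute m(α_i) mod 7:
  α_1 = 3: Horner steps 2 → 0 → 1, so m(3) = 1.
  α_2 = 6: Horner steps 2 → 6 → 2, so m(6) = 2.
  α_3 = 1: Horner steps 2 → 3 → 4, so m(1) = 4.
  α_4 = 2: Horner steps 2 → 5 → 4, so m(2) = 4.
  α_5 = 4: Horner steps 2 → 2 → 2, so m(4) = 2.
Codeword c = [1, 2, 4, 4, 2] ∈ F_7^5.


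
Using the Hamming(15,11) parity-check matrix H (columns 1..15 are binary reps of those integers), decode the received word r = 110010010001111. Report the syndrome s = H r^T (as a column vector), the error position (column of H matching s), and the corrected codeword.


s = (1, 1, 1, 0)^T, error position = 14, corrected codeword c = 110010010001101

Compute s = H r^T mod 2 one row at a time:
  s_1 = 1 + 0 + 0 + 0 + 1 + 1 + 1 + 1 = 5 ≡ 1 (mod 2).
  s_2 = 0 + 1 + 0 + 0 + 1 + 1 + 1 + 1 = 5 ≡ 1 (mod 2).
  s_3 = 1 + 0 + 0 + 0 + 0 + 0 + 1 + 1 = 3 ≡ 1 (mod 2).
  s_4 = 1 + 0 + 1 + 0 + 0 + 0 + 1 + 1 = 4 ≡ 0 (mod 2).
s = (1, 1, 1, 0)^T — this equals column 14 of H (binary 1110), so error is at position 14.
Correct: flip bit 14 of r = 110010010001111 to get c = 110010010001101.


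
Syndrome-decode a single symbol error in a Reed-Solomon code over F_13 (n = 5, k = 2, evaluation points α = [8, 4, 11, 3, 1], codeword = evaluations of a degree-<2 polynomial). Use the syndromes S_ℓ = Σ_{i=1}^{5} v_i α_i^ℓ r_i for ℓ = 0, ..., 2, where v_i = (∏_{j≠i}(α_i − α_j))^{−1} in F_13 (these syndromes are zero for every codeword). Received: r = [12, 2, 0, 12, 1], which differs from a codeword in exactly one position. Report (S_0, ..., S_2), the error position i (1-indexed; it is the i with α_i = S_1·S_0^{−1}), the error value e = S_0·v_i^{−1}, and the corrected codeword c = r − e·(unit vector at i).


S = (10, 4, 12), error at position 4, error magnitude e = 6, c = [12, 2, 0, 6, 1].

Step 1: column multipliers v_i = (∏_{j≠i}(α_i − α_j))^{−1} mod 13.
  i = 1 (α = 8): (8−4)(8−11)(8−3)(8−1) = 4·(−3)·5·7 = −420 ≡ 9, so v_1 = 9^{−1} = 3 (mod 13).
  i = 2 (α = 4): (4−8)(4−11)(4−3)(4−1) = (−4)·(−7)·1·3 = 84 ≡ 6, so v_2 = 6^{−1} = 11 (mod 13).
  i = 3 (α = 11): (11−8)(11−4)(11−3)(11−1) = 3·7·8·10 = 1680 ≡ 3, so v_3 = 3^{−1} = 9 (mod 13).
  i = 4 (α = 3): (3−8)(3−4)(3−11)(3−1) = (−5)·(−1)·(−8)·2 = −80 ≡ 11, so v_4 = 11^{−1} = 6 (mod 13).
  i = 5 (α = 1): (1−8)(1−4)(1−11)(1−3) = (−7)·(−3)·(−10)·(−2) = 420 ≡ 4, so v_5 = 4^{−1} = 10 (mod 13).
  v = [3, 11, 9, 6, 10].
Step 2: syndromes of r = [12, 2, 0, 12, 1] (all sums mod 13).
  S_0 = Σ v_i r_i = 3·12 + 11·2 + 9·0 + 6·12 + 10·1 = 140 ≡ 10.
  S_1 = Σ v_i α_i r_i = 3·8·12 + 11·4·2 + 9·11·0 + 6·3·12 + 10·1·1 = 602 ≡ 4.
  α_i^2 mod 13 = [12, 3, 4, 9, 1].
  S_2 = Σ v_i α_i^2 r_i = 3·12·12 + 11·3·2 + 9·4·0 + 6·9·12 + 10·1·1 = 1156 ≡ 12.
  S = (10, 4, 12) ≠ 0, so r is not a codeword (an error is present).
Step 3: locate the error. For a single error e at position i, S_ℓ = v_i·e·α_i^ℓ, so α_err = S_1/S_0.
  S_0^{−1} = 10^{−1} = 4 (mod 13), so α_err = 4·4 = 16 ≡ 3 = α_4. Error position i = 4.
  Consistency check: S_2/S_1 = 12·10 = 120 ≡ 3 = α_err ✓ (single-error assumption holds).
Step 4: error magnitude e = S_0/v_4 = S_0·∏_{j≠4}(α_4 − α_j) = 10·11 = 110 ≡ 6 (mod 13).
Step 5: correct position 4: c_4 = r_4 − e = 12 − 6 ≡ 6 (mod 13). Hence c = [12, 2, 0, 6, 1].
  Check: interpolating c through the α_i gives m(x) = 5 + 9·x (degree < 2) with m(α_i) = c_i for every i, so c is indeed a codeword.


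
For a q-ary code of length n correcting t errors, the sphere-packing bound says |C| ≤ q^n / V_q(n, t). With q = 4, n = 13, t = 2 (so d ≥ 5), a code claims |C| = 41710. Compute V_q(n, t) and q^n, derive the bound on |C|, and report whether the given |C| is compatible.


V_q(n, t) = 742, q^n = 67108864, Hamming bound = 90443, |C| = 41710 ≤ bound (satisfied).

Step 1: Compute V_q(n, t) = Σ_{j=0}^2 C(n, j) (q−1)^j.
  j = 0: C(13,0)·(3)^0 = 1·1 = 1.
  j = 1: C(13,1)·(3)^1 = 13·3 = 39.
  j = 2: C(13,2)·(3)^2 = 78·9 = 702.
  V_q(n, t) = 1 + 39 + 702 = 742.
Step 2: q^n = 4^13 = 67108864.
Step 3: Hamming bound ⌊q^n / V_q(n,t)⌋ = ⌊67108864/742⌋ = 90443.
Step 4: Compare |C| = 41710 to 90443: satisfied.
The claimed |C| lies below the Hamming bound.


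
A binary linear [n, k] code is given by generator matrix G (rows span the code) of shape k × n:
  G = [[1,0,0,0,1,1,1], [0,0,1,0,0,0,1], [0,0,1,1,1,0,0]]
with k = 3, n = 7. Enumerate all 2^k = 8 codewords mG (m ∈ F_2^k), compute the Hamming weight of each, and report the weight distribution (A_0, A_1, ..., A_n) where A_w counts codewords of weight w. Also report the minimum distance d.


Weight distribution: A_0 = 1, A_2 = 1, A_3 = 3, A_4 = 2, A_5 = 1. Minimum distance d = 2.

Enumerate all 2^3 = 8 messages m ∈ F_2^3.
For each, compute codeword c = mG in F_2^7, then tally its weight.
  m = 000 → c = 0000000, weight = 0.
  m = 100 → c = 1000111, weight = 4.
  m = 010 → c = 0010001, weight = 2.
  m = 110 → c = 1010110, weight = 4.
  m = 001 → c = 0011100, weight = 3.
  m = 101 → c = 1011011, weight = 5.
  m = 011 → c = 0001101, weight = 3.
  m = 111 → c = 1001010, weight = 3.
Tally weights:
  weight 0: 1 codewords.
  weight 2: 1 codewords.
  weight 3: 3 codewords.
  weight 4: 2 codewords.
  weight 5: 1 codewords.
Minimum distance d = smallest w > 0 with A_w > 0 = 2.
Sanity: Σ A_w = 8 = 2^3 = 8 ✓.


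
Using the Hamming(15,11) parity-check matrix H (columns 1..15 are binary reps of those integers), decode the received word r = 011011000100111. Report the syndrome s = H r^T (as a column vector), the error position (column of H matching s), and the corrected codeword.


s = (0, 1, 0, 0)^T, error position = 4, corrected codeword c = 011111000100111

Compute s = H r^T mod 2 one row at a time:
  s_1 = 0 + 0 + 1 + 0 + 0 + 1 + 1 + 1 = 4 ≡ 0 (mod 2).
  s_2 = 0 + 1 + 1 + 0 + 0 + 1 + 1 + 1 = 5 ≡ 1 (mod 2).
  s_3 = 1 + 1 + 1 + 0 + 1 + 0 + 1 + 1 = 6 ≡ 0 (mod 2).
  s_4 = 0 + 1 + 1 + 0 + 0 + 0 + 1 + 1 = 4 ≡ 0 (mod 2).
s = (0, 1, 0, 0)^T — this equals column 4 of H (binary 0100), so error is at position 4.
Correct: flip bit 4 of r = 011011000100111 to get c = 011111000100111.


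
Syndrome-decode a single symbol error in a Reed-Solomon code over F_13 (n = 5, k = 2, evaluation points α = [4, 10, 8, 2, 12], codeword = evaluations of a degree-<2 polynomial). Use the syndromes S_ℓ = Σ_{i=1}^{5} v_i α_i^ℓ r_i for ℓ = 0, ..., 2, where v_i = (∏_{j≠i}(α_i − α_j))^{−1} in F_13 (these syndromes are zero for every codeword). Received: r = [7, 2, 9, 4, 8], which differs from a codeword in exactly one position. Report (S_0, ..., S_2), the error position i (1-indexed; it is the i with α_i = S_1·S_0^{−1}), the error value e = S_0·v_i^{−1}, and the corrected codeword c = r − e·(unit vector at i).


S = (6, 11, 5), error at position 1, error magnitude e = 10, c = [10, 2, 9, 4, 8].

Step 1: column multipliers v_i = (∏_{j≠i}(α_i − α_j))^{−1} mod 13.
  i = 1 (α = 4): (4−10)(4−8)(4−2)(4−12) = (−6)·(−4)·2·(−8) = −384 ≡ 6, so v_1 = 6^{−1} = 11 (mod 13).
  i = 2 (α = 10): (10−4)(10−8)(10−2)(10−12) = 6·2·8·(−2) = −192 ≡ 3, so v_2 = 3^{−1} = 9 (mod 13).
  i = 3 (α = 8): (8−4)(8−10)(8−2)(8−12) = 4·(−2)·6·(−4) = 192 ≡ 10, so v_3 = 10^{−1} = 4 (mod 13).
  i = 4 (α = 2): (2−4)(2−10)(2−8)(2−12) = (−2)·(−8)·(−6)·(−10) = 960 ≡ 11, so v_4 = 11^{−1} = 6 (mod 13).
  i = 5 (α = 12): (12−4)(12−10)(12−8)(12−2) = 8·2·4·10 = 640 ≡ 3, so v_5 = 3^{−1} = 9 (mod 13).
  v = [11, 9, 4, 6, 9].
Step 2: syndromes of r = [7, 2, 9, 4, 8] (all sums mod 13).
  S_0 = Σ v_i r_i = 11·7 + 9·2 + 4·9 + 6·4 + 9·8 = 227 ≡ 6.
  S_1 = Σ v_i α_i r_i = 11·4·7 + 9·10·2 + 4·8·9 + 6·2·4 + 9·12·8 = 1688 ≡ 11.
  α_i^2 mod 13 = [3, 9, 12, 4, 1].
  S_2 = Σ v_i α_i^2 r_i = 11·3·7 + 9·9·2 + 4·12·9 + 6·4·4 + 9·1·8 = 993 ≡ 5.
  S = (6, 11, 5) ≠ 0, so r is not a codeword (an error is present).
Step 3: locate the error. For a single error e at position i, S_ℓ = v_i·e·α_i^ℓ, so α_err = S_1/S_0.
  S_0^{−1} = 6^{−1} = 11 (mod 13), so α_err = 11·11 = 121 ≡ 4 = α_1. Error position i = 1.
  Consistency check: S_2/S_1 = 5·6 = 30 ≡ 4 = α_err ✓ (single-error assumption holds).
Step 4: error magnitude e = S_0/v_1 = S_0·∏_{j≠1}(α_1 − α_j) = 6·6 = 36 ≡ 10 (mod 13).
Step 5: correct position 1: c_1 = r_1 − e = 7 − 10 ≡ 10 (mod 13). Hence c = [10, 2, 9, 4, 8].
  Check: interpolating c through the α_i gives m(x) = 11 + 3·x (degree < 2) with m(α_i) = c_i for every i, so c is indeed a codeword.


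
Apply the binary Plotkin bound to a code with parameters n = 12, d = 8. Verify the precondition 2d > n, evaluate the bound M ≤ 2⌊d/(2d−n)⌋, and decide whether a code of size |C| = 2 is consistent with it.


Plotkin bound M ≤ 4; given |C| = 2 ≤ bound (satisfied).

Check applicability: 2d = 16, n = 12.
2d − n = 4 > 0, so Plotkin applies.
Compute d/(2d−n) = 8/4 ≈ 2.0000.
⌊d/(2d−n)⌋ = 2.
Plotkin bound: M ≤ 2·2 = 4.
Given |C| = 2, check: satisfied.
This |C| is below the Plotkin bound.


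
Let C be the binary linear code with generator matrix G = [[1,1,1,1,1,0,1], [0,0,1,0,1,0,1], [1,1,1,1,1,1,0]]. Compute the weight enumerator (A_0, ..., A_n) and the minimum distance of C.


Weight distribution: A_0 = 1, A_2 = 1, A_3 = 3, A_5 = 1, A_6 = 2. Minimum distance d = 2.

Enumerate all 2^3 = 8 messages m ∈ F_2^3.
For each, compute codeword c = mG in F_2^7, then tally its weight.
  m = 000 → c = 0000000, weight = 0.
  m = 100 → c = 1111101, weight = 6.
  m = 010 → c = 0010101, weight = 3.
  m = 110 → c = 1101000, weight = 3.
  m = 001 → c = 1111110, weight = 6.
  m = 101 → c = 0000011, weight = 2.
  m = 011 → c = 1101011, weight = 5.
  m = 111 → c = 0010110, weight = 3.
Tally weights:
  weight 0: 1 codewords.
  weight 2: 1 codewords.
  weight 3: 3 codewords.
  weight 5: 1 codewords.
  weight 6: 2 codewords.
Minimum distance d = smallest w > 0 with A_w > 0 = 2.
Sanity: Σ A_w = 8 = 2^3 = 8 ✓.


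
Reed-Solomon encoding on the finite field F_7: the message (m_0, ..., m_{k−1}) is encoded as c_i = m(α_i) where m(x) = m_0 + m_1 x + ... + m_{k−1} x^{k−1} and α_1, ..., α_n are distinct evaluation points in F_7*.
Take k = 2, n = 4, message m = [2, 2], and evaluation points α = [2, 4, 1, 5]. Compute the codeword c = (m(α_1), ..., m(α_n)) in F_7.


c = [6, 3, 4, 5]

Message polynomial: m(x) = 2 + 2·x (mod 7).
For each evaluation point α_i, compute m(α_i) mod 7:
  α_1 = 2: Horner steps 2 → 6, so m(2) = 6.
  α_2 = 4: Horner steps 2 → 3, so m(4) = 3.
  α_3 = 1: Horner steps 2 → 4, so m(1) = 4.
  α_4 = 5: Horner steps 2 → 5, so m(5) = 5.
Codeword c = [6, 3, 4, 5] ∈ F_7^4.


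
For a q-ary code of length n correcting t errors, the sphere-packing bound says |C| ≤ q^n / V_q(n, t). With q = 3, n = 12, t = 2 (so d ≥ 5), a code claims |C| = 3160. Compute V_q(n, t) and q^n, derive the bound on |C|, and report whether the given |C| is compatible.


V_q(n, t) = 289, q^n = 531441, Hamming bound = 1838, |C| = 3160 > bound (violated).

Step 1: Compute V_q(n, t) = Σ_{j=0}^2 C(n, j) (q−1)^j.
  j = 0: C(12,0)·(2)^0 = 1·1 = 1.
  j = 1: C(12,1)·(2)^1 = 12·2 = 24.
  j = 2: C(12,2)·(2)^2 = 66·4 = 264.
  V_q(n, t) = 1 + 24 + 264 = 289.
Step 2: q^n = 3^12 = 531441.
Step 3: Hamming bound ⌊q^n / V_q(n,t)⌋ = ⌊531441/289⌋ = 1838.
Step 4: Compare |C| = 3160 to 1838: violated.
The claimed |C| lies above the Hamming bound, so no 3-ary code of length 12 with d ≥ 5 can have 3160 codewords.


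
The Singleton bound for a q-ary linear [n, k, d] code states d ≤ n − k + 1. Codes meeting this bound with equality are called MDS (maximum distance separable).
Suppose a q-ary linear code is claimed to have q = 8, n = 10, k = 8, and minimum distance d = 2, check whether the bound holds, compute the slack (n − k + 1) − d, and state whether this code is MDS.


Singleton RHS = n − k + 1 = 3, slack = 1, bound satisfied, not MDS.

Singleton bound: d ≤ n − k + 1.
Here n = 10, k = 8, so n − k + 1 = 3.
Given d = 2, check d ≤ 3: YES.
Slack = (n − k + 1) − d = 1.
The code is NOT MDS (slack = 1 > 0).
Description: the claimed parameters are [10, 8, 2]_8; such a code would be non-MDS.


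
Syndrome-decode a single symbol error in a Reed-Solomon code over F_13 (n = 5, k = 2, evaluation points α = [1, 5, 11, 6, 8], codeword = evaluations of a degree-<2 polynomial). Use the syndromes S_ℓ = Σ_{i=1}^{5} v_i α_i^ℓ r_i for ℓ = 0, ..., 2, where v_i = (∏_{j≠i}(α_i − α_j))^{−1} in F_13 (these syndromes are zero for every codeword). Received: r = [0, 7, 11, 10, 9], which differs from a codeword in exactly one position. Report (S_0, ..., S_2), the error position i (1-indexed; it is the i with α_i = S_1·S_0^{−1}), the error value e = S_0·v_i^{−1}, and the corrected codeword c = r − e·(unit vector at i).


S = (1, 6, 10), error at position 4, error magnitude e = 11, c = [0, 7, 11, 12, 9].

Step 1: column multipliers v_i = (∏_{j≠i}(α_i − α_j))^{−1} mod 13.
  i = 1 (α = 1): (1−5)(1−11)(1−6)(1−8) = (−4)·(−10)·(−5)·(−7) = 1400 ≡ 9, so v_1 = 9^{−1} = 3 (mod 13).
  i = 2 (α = 5): (5−1)(5−11)(5−6)(5−8) = 4·(−6)·(−1)·(−3) = −72 ≡ 6, so v_2 = 6^{−1} = 11 (mod 13).
  i = 3 (α = 11): (11−1)(11−5)(11−6)(11−8) = 10·6·5·3 = 900 ≡ 3, so v_3 = 3^{−1} = 9 (mod 13).
  i = 4 (α = 6): (6−1)(6−5)(6−11)(6−8) = 5·1·(−5)·(−2) = 50 ≡ 11, so v_4 = 11^{−1} = 6 (mod 13).
  i = 5 (α = 8): (8−1)(8−5)(8−11)(8−6) = 7·3·(−3)·2 = −126 ≡ 4, so v_5 = 4^{−1} = 10 (mod 13).
  v = [3, 11, 9, 6, 10].
Step 2: syndromes of r = [0, 7, 11, 10, 9] (all sums mod 13).
  S_0 = Σ v_i r_i = 3·0 + 11·7 + 9·11 + 6·10 + 10·9 = 326 ≡ 1.
  S_1 = Σ v_i α_i r_i = 3·1·0 + 11·5·7 + 9·11·11 + 6·6·10 + 10·8·9 = 2554 ≡ 6.
  α_i^2 mod 13 = [1, 12, 4, 10, 12].
  S_2 = Σ v_i α_i^2 r_i = 3·1·0 + 11·12·7 + 9·4·11 + 6·10·10 + 10·12·9 = 3000 ≡ 10.
  S = (1, 6, 10) ≠ 0, so r is not a codeword (an error is present).
Step 3: locate the error. For a single error e at position i, S_ℓ = v_i·e·α_i^ℓ, so α_err = S_1/S_0.
  S_0^{−1} = 1^{−1} = 1 (mod 13), so α_err = 6·1 = 6 ≡ 6 = α_4. Error position i = 4.
  Consistency check: S_2/S_1 = 10·11 = 110 ≡ 6 = α_err ✓ (single-error assumption holds).
Step 4: error magnitude e = S_0/v_4 = S_0·∏_{j≠4}(α_4 − α_j) = 1·11 = 11 ≡ 11 (mod 13).
Step 5: correct position 4: c_4 = r_4 − e = 10 − 11 ≡ 12 (mod 13). Hence c = [0, 7, 11, 12, 9].
  Check: interpolating c through the α_i gives m(x) = 8 + 5·x (degree < 2) with m(α_i) = c_i for every i, so c is indeed a codeword.


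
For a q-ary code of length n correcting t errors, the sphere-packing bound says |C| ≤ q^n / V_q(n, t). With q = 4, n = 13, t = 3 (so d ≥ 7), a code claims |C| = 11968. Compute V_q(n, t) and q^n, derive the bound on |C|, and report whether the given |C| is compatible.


V_q(n, t) = 8464, q^n = 67108864, Hamming bound = 7928, |C| = 11968 > bound (violated).

Step 1: Compute V_q(n, t) = Σ_{j=0}^3 C(n, j) (q−1)^j.
  j = 0: C(13,0)·(3)^0 = 1·1 = 1.
  j = 1: C(13,1)·(3)^1 = 13·3 = 39.
  j = 2: C(13,2)·(3)^2 = 78·9 = 702.
  j = 3: C(13,3)·(3)^3 = 286·27 = 7722.
  V_q(n, t) = 1 + 39 + 702 + 7722 = 8464.
Step 2: q^n = 4^13 = 67108864.
Step 3: Hamming bound ⌊q^n / V_q(n,t)⌋ = ⌊67108864/8464⌋ = 7928.
Step 4: Compare |C| = 11968 to 7928: violated.
The claimed |C| lies above the Hamming bound, so no 4-ary code of length 13 with d ≥ 7 can have 11968 codewords.


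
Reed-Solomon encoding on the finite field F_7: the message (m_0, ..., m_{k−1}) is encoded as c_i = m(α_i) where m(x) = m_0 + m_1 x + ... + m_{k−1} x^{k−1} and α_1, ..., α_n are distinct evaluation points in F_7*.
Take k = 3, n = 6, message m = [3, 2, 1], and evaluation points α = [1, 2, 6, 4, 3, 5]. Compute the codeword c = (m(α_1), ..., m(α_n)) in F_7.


c = [6, 4, 2, 6, 4, 3]

Message polynomial: m(x) = 3 + 2·x + 1·x^2 (mod 7).
For each evaluation point α_i, compute m(α_i) mod 7:
  α_1 = 1: Horner steps 1 → 3 → 6, so m(1) = 6.
  α_2 = 2: Horner steps 1 → 4 → 4, so m(2) = 4.
  α_3 = 6: Horner steps 1 → 1 → 2, so m(6) = 2.
  α_4 = 4: Horner steps 1 → 6 → 6, so m(4) = 6.
  α_5 = 3: Horner steps 1 → 5 → 4, so m(3) = 4.
  α_6 = 5: Horner steps 1 → 0 → 3, so m(5) = 3.
Codeword c = [6, 4, 2, 6, 4, 3] ∈ F_7^6.


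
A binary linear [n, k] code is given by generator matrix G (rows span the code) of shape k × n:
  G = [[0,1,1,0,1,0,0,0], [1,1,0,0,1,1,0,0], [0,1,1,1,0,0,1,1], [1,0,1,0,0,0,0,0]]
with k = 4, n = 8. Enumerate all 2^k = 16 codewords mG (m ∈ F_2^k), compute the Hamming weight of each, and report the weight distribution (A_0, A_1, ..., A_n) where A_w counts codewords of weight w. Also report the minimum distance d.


Weight distribution: A_0 = 1, A_1 = 1, A_2 = 1, A_3 = 3, A_4 = 3, A_5 = 3, A_6 = 3, A_7 = 1. Minimum distance d = 1.

Enumerate all 2^4 = 16 messages m ∈ F_2^4.
For each, compute codeword c = mG in F_2^8, then tally its weight.
  m = 0000 → c = 00000000, weight = 0.
  m = 1000 → c = 01101000, weight = 3.
  m = 0100 → c = 11001100, weight = 4.
  m = 1100 → c = 10100100, weight = 3.
  m = 0010 → c = 01110011, weight = 5.
  m = 1010 → c = 00011011, weight = 4.
  m = 0110 → c = 10111111, weight = 7.
  m = 1110 → c = 11010111, weight = 6.
  m = 0001 → c = 10100000, weight = 2.
  m = 1001 → c = 11001000, weight = 3.
  m = 0101 → c = 01101100, weight = 4.
  m = 1101 → c = 00000100, weight = 1.
  m = 0011 → c = 11010011, weight = 5.
  m = 1011 → c = 10111011, weight = 6.
  m = 0111 → c = 00011111, weight = 5.
  m = 1111 → c = 01110111, weight = 6.
Tally weights:
  weight 0: 1 codewords.
  weight 1: 1 codewords.
  weight 2: 1 codewords.
  weight 3: 3 codewords.
  weight 4: 3 codewords.
  weight 5: 3 codewords.
  weight 6: 3 codewords.
  weight 7: 1 codewords.
Minimum distance d = smallest w > 0 with A_w > 0 = 1.
Sanity: Σ A_w = 16 = 2^4 = 16 ✓.


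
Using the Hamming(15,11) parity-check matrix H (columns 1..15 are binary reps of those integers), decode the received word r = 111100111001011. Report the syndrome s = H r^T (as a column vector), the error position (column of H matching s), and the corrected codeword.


s = (1, 1, 1, 1)^T, error position = 15, corrected codeword c = 111100111001010

Compute s = H r^T mod 2 one row at a time:
  s_1 = 1 + 1 + 0 + 0 + 1 + 0 + 1 + 1 = 5 ≡ 1 (mod 2).
  s_2 = 1 + 0 + 0 + 1 + 1 + 0 + 1 + 1 = 5 ≡ 1 (mod 2).
  s_3 = 1 + 1 + 0 + 1 + 0 + 0 + 1 + 1 = 5 ≡ 1 (mod 2).
  s_4 = 1 + 1 + 0 + 1 + 1 + 0 + 0 + 1 = 5 ≡ 1 (mod 2).
s = (1, 1, 1, 1)^T — this equals column 15 of H (binary 1111), so error is at position 15.
Correct: flip bit 15 of r = 111100111001011 to get c = 111100111001010.


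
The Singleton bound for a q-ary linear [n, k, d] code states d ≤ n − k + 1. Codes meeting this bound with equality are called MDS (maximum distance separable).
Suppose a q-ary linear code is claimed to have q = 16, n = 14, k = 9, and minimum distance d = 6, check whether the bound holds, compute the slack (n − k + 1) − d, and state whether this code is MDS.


Singleton RHS = n − k + 1 = 6, slack = 0, bound satisfied, MDS.

Singleton bound: d ≤ n − k + 1.
Here n = 14, k = 9, so n − k + 1 = 6.
Given d = 6, check d ≤ 6: YES.
Slack = (n − k + 1) − d = 0.
The code is MDS (slack = 0).
Description: the claimed parameters are [14, 9, 6]_16; such a code would be MDS (meets Singleton bound).


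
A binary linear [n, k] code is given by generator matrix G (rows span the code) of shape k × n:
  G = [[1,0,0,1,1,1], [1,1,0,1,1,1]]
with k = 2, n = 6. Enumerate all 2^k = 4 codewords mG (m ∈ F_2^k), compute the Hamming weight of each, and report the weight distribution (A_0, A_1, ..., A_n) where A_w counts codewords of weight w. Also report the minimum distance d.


Weight distribution: A_0 = 1, A_1 = 1, A_4 = 1, A_5 = 1. Minimum distance d = 1.

Enumerate all 2^2 = 4 messages m ∈ F_2^2.
For each, compute codeword c = mG in F_2^6, then tally its weight.
  m = 00 → c = 000000, weight = 0.
  m = 10 → c = 100111, weight = 4.
  m = 01 → c = 110111, weight = 5.
  m = 11 → c = 010000, weight = 1.
Tally weights:
  weight 0: 1 codewords.
  weight 1: 1 codewords.
  weight 4: 1 codewords.
  weight 5: 1 codewords.
Minimum distance d = smallest w > 0 with A_w > 0 = 1.
Sanity: Σ A_w = 4 = 2^2 = 4 ✓.


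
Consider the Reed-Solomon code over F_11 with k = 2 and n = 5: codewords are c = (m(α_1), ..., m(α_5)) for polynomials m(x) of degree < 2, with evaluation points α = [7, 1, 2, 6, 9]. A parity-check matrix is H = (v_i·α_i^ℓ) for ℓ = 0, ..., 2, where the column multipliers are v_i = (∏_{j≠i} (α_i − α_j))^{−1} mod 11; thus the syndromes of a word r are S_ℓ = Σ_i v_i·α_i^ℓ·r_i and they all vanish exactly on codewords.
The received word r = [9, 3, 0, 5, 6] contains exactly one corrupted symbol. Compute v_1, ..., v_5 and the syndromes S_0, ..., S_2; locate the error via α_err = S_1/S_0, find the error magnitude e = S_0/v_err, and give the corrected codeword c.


S = (2, 2, 2), error at position 2, error magnitude e = 7, c = [9, 7, 0, 5, 6].

Step 1: column multipliers v_i = (∏_{j≠i}(α_i − α_j))^{−1} mod 11.
  i = 1 (α = 7): (7−1)(7−2)(7−6)(7−9) = 6·5·1·(−2) = −60 ≡ 6, so v_1 = 6^{−1} = 2 (mod 11).
  i = 2 (α = 1): (1−7)(1−2)(1−6)(1−9) = (−6)·(−1)·(−5)·(−8) = 240 ≡ 9, so v_2 = 9^{−1} = 5 (mod 11).
  i = 3 (α = 2): (2−7)(2−1)(2−6)(2−9) = (−5)·1·(−4)·(−7) = −140 ≡ 3, so v_3 = 3^{−1} = 4 (mod 11).
  i = 4 (α = 6): (6−7)(6−1)(6−2)(6−9) = (−1)·5·4·(−3) = 60 ≡ 5, so v_4 = 5^{−1} = 9 (mod 11).
  i = 5 (α = 9): (9−7)(9−1)(9−2)(9−6) = 2·8·7·3 = 336 ≡ 6, so v_5 = 6^{−1} = 2 (mod 11).
  v = [2, 5, 4, 9, 2].
Step 2: syndromes of r = [9, 3, 0, 5, 6] (all sums mod 11).
  S_0 = Σ v_i r_i = 2·9 + 5·3 + 4·0 + 9·5 + 2·6 = 90 ≡ 2.
  S_1 = Σ v_i α_i r_i = 2·7·9 + 5·1·3 + 4·2·0 + 9·6·5 + 2·9·6 = 519 ≡ 2.
  α_i^2 mod 11 = [5, 1, 4, 3, 4].
  S_2 = Σ v_i α_i^2 r_i = 2·5·9 + 5·1·3 + 4·4·0 + 9·3·5 + 2·4·6 = 288 ≡ 2.
  S = (2, 2, 2) ≠ 0, so r is not a codeword (an error is present).
Step 3: locate the error. For a single error e at position i, S_ℓ = v_i·e·α_i^ℓ, so α_err = S_1/S_0.
  S_0^{−1} = 2^{−1} = 6 (mod 11), so α_err = 2·6 = 12 ≡ 1 = α_2. Error position i = 2.
  Consistency check: S_2/S_1 = 2·6 = 12 ≡ 1 = α_err ✓ (single-error assumption holds).
Step 4: error magnitude e = S_0/v_2 = S_0·∏_{j≠2}(α_2 − α_j) = 2·9 = 18 ≡ 7 (mod 11).
Step 5: correct position 2: c_2 = r_2 − e = 3 − 7 ≡ 7 (mod 11). Hence c = [9, 7, 0, 5, 6].
  Check: interpolating c through the α_i gives m(x) = 3 + 4·x (degree < 2) with m(α_i) = c_i for every i, so c is indeed a codeword.


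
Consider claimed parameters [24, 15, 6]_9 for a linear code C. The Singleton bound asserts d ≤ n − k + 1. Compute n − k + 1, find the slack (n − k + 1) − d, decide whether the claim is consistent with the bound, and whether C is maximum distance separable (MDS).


Singleton RHS = n − k + 1 = 10, slack = 4, bound satisfied, not MDS.

Singleton bound: d ≤ n − k + 1.
Here n = 24, k = 15, so n − k + 1 = 10.
Given d = 6, check d ≤ 10: YES.
Slack = (n − k + 1) − d = 4.
The code is NOT MDS (slack = 4 > 0).
Description: the claimed parameters are [24, 15, 6]_9; such a code would be non-MDS.


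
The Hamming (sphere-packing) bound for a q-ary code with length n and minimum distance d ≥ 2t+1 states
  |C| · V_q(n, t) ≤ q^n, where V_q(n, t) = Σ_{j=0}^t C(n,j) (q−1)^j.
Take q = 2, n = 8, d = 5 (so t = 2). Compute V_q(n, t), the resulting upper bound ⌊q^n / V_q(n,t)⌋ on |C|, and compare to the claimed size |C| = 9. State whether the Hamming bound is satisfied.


V_q(n, t) = 37, q^n = 256, Hamming bound = 6, |C| = 9 > bound (violated).

Step 1: Compute V_q(n, t) = Σ_{j=0}^2 C(n, j) (q−1)^j.
  j = 0: C(8,0)·(1)^0 = 1·1 = 1.
  j = 1: C(8,1)·(1)^1 = 8·1 = 8.
  j = 2: C(8,2)·(1)^2 = 28·1 = 28.
  V_q(n, t) = 1 + 8 + 28 = 37.
Step 2: q^n = 2^8 = 256.
Step 3: Hamming bound ⌊q^n / V_q(n,t)⌋ = ⌊256/37⌋ = 6.
Step 4: Compare |C| = 9 to 6: violated.
The claimed |C| lies above the Hamming bound, so no 2-ary code of length 8 with d ≥ 5 can have 9 codewords.


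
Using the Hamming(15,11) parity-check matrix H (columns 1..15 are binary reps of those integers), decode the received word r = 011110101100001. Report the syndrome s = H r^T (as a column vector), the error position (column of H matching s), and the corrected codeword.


s = (1, 0, 1, 1)^T, error position = 11, corrected codeword c = 011110101110001

Compute s = H r^T mod 2 one row at a time:
  s_1 = 0 + 1 + 1 + 0 + 0 + 0 + 0 + 1 = 3 ≡ 1 (mod 2).
  s_2 = 1 + 1 + 0 + 1 + 0 + 0 + 0 + 1 = 4 ≡ 0 (mod 2).
  s_3 = 1 + 1 + 0 + 1 + 1 + 0 + 0 + 1 = 5 ≡ 1 (mod 2).
  s_4 = 0 + 1 + 1 + 1 + 1 + 0 + 0 + 1 = 5 ≡ 1 (mod 2).
s = (1, 0, 1, 1)^T — this equals column 11 of H (binary 1011), so error is at position 11.
Correct: flip bit 11 of r = 011110101100001 to get c = 011110101110001.


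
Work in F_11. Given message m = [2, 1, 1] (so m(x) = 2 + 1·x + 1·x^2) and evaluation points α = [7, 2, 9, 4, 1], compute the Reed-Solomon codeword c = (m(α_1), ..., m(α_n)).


c = [3, 8, 4, 0, 4]

Message polynomial: m(x) = 2 + 1·x + 1·x^2 (mod 11).
For each evaluation point α_i, compute m(α_i) mod 11:
  α_1 = 7: Horner steps 1 → 8 → 3, so m(7) = 3.
  α_2 = 2: Horner steps 1 → 3 → 8, so m(2) = 8.
  α_3 = 9: Horner steps 1 → 10 → 4, so m(9) = 4.
  α_4 = 4: Horner steps 1 → 5 → 0, so m(4) = 0.
  α_5 = 1: Horner steps 1 → 2 → 4, so m(1) = 4.
Codeword c = [3, 8, 4, 0, 4] ∈ F_11^5.


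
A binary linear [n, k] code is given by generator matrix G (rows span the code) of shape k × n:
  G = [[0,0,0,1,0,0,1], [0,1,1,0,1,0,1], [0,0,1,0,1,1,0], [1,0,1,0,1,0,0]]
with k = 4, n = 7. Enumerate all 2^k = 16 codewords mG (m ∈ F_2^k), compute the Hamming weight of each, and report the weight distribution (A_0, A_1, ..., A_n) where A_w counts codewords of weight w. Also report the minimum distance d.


Weight distribution: A_0 = 1, A_2 = 2, A_3 = 6, A_4 = 3, A_5 = 2, A_6 = 2. Minimum distance d = 2.

Enumerate all 2^4 = 16 messages m ∈ F_2^4.
For each, compute codeword c = mG in F_2^7, then tally its weight.
  m = 0000 → c = 0000000, weight = 0.
  m = 1000 → c = 0001001, weight = 2.
  m = 0100 → c = 0110101, weight = 4.
  m = 1100 → c = 0111100, weight = 4.
  m = 0010 → c = 0010110, weight = 3.
  m = 1010 → c = 0011111, weight = 5.
  m = 0110 → c = 0100011, weight = 3.
  m = 1110 → c = 0101010, weight = 3.
  m = 0001 → c = 1010100, weight = 3.
  m = 1001 → c = 1011101, weight = 5.
  m = 0101 → c = 1100001, weight = 3.
  m = 1101 → c = 1101000, weight = 3.
  m = 0011 → c = 1000010, weight = 2.
  m = 1011 → c = 1001011, weight = 4.
  m = 0111 → c = 1110111, weight = 6.
  m = 1111 → c = 1111110, weight = 6.
Tally weights:
  weight 0: 1 codewords.
  weight 2: 2 codewords.
  weight 3: 6 codewords.
  weight 4: 3 codewords.
  weight 5: 2 codewords.
  weight 6: 2 codewords.
Minimum distance d = smallest w > 0 with A_w > 0 = 2.
Sanity: Σ A_w = 16 = 2^4 = 16 ✓.


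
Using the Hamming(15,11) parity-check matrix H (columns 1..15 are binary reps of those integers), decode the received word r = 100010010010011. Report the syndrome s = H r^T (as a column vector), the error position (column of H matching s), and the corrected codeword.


s = (0, 1, 1, 0)^T, error position = 6, corrected codeword c = 100011010010011

Compute s = H r^T mod 2 one row at a time:
  s_1 = 1 + 0 + 0 + 1 + 0 + 0 + 1 + 1 = 4 ≡ 0 (mod 2).
  s_2 = 0 + 1 + 0 + 0 + 0 + 0 + 1 + 1 = 3 ≡ 1 (mod 2).
  s_3 = 0 + 0 + 0 + 0 + 0 + 1 + 1 + 1 = 3 ≡ 1 (mod 2).
  s_4 = 1 + 0 + 1 + 0 + 0 + 1 + 0 + 1 = 4 ≡ 0 (mod 2).
s = (0, 1, 1, 0)^T — this equals column 6 of H (binary 0110), so error is at position 6.
Correct: flip bit 6 of r = 100010010010011 to get c = 100011010010011.


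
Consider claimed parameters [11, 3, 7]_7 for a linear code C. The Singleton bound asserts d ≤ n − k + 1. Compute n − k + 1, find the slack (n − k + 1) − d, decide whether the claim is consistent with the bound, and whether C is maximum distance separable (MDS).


Singleton RHS = n − k + 1 = 9, slack = 2, bound satisfied, not MDS.

Singleton bound: d ≤ n − k + 1.
Here n = 11, k = 3, so n − k + 1 = 9.
Given d = 7, check d ≤ 9: YES.
Slack = (n − k + 1) − d = 2.
The code is NOT MDS (slack = 2 > 0).
Description: the claimed parameters are [11, 3, 7]_7; such a code would be non-MDS.


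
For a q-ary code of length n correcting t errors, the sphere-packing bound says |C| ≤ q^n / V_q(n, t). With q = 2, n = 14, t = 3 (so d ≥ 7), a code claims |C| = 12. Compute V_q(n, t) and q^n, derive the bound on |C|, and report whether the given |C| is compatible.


V_q(n, t) = 470, q^n = 16384, Hamming bound = 34, |C| = 12 ≤ bound (satisfied).

Step 1: Compute V_q(n, t) = Σ_{j=0}^3 C(n, j) (q−1)^j.
  j = 0: C(14,0)·(1)^0 = 1·1 = 1.
  j = 1: C(14,1)·(1)^1 = 14·1 = 14.
  j = 2: C(14,2)·(1)^2 = 91·1 = 91.
  j = 3: C(14,3)·(1)^3 = 364·1 = 364.
  V_q(n, t) = 1 + 14 + 91 + 364 = 470.
Step 2: q^n = 2^14 = 16384.
Step 3: Hamming bound ⌊q^n / V_q(n,t)⌋ = ⌊16384/470⌋ = 34.
Step 4: Compare |C| = 12 to 34: satisfied.
The claimed |C| lies below the Hamming bound.
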